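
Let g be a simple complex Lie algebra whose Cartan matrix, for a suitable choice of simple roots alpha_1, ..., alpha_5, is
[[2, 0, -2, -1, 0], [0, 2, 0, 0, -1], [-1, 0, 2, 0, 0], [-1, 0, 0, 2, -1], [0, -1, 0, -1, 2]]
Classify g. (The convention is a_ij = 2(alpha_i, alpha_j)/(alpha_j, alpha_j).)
type B_5

The matrix has rank 5 with 2's on the diagonal. Reading the off-diagonal entries as Dynkin edges (a single edge where a_ij = a_ji = -1; a double or triple edge where a_ij * a_ji = 2 or 3), the diagram is a chain of 5 nodes with a double edge at one end; the terminal node there is the unique short simple root (B_5). One simple-root ordering that puts it in standard form is (alpha_2, alpha_5, alpha_4, alpha_1, alpha_3). So the algebra is type B_5, i.e. so(11).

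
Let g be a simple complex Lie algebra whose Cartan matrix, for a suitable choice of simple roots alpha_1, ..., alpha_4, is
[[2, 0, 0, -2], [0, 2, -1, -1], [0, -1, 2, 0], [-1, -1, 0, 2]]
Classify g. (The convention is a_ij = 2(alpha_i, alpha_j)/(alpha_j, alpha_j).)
type C_4

The matrix has rank 4 with 2's on the diagonal. Reading the off-diagonal entries as Dynkin edges (a single edge where a_ij = a_ji = -1; a double or triple edge where a_ij * a_ji = 2 or 3), the diagram is a chain of 4 nodes with a double edge at one end; the terminal node there is the unique long simple root (C_4). One simple-root ordering that puts it in standard form is (alpha_3, alpha_2, alpha_4, alpha_1). So the algebra is type C_4, i.e. sp(8).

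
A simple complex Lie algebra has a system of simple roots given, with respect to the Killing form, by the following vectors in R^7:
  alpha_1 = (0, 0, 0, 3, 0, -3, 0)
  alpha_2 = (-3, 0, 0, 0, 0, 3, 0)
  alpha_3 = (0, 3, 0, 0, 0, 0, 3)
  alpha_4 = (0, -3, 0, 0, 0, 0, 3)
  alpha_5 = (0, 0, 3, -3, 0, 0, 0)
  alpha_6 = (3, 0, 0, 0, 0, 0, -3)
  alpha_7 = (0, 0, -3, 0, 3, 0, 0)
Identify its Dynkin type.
type D_7

Compute the Cartan integers a_ij = 2(alpha_i, alpha_j)/(alpha_j, alpha_j); the resulting 7x7 Cartan matrix is
[[2, -1, 0, 0, -1, 0, 0], [-1, 2, 0, 0, 0, -1, 0], [0, 0, 2, 0, 0, -1, 0], [0, 0, 0, 2, 0, -1, 0], [-1, 0, 0, 0, 2, 0, -1], [0, -1, -1, -1, 0, 2, 0], [0, 0, 0, 0, -1, 0, 2]].
All simple roots have the same length, so the diagram is simply laced. The associated Dynkin diagram is a chain of 5 nodes with a fork of two nodes at one end (D_7), so the type is D_7 (the algebra so(14)).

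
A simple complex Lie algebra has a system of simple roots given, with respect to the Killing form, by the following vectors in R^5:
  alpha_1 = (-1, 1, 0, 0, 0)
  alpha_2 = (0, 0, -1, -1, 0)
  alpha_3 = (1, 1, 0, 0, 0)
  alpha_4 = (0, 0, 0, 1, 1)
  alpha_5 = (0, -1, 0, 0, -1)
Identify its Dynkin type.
Compute the Cartan integers a_ij = 2(alpha_i, alpha_j)/(alpha_j, alpha_j); the resulting 5x5 Cartan matrix is
[[2, 0, 0, 0, -1], [0, 2, 0, -1, 0], [0, 0, 2, 0, -1], [0, -1, 0, 2, -1], [-1, 0, -1, -1, 2]].
All simple roots have the same length, so the diagram is simply laced. The associated Dynkin diagram is a chain of 3 nodes with a fork of two nodes at one end (D_5), so the type is D_5 (the algebra so(10)).

D_5 (so(10))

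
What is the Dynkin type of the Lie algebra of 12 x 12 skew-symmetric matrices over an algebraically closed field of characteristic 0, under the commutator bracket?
This is so(12) with 12 even, which has dimension 12(12-1)/2 = 66 and rank 12/2 = 6. In the classification of classical Lie algebras, the orthogonal algebra so(2n) in an even number of variables has type D_n; here n = 6, so the Dynkin diagram is a chain of 4 nodes with a fork of two nodes at one end (D_6). Hence the type is D_6.

D_6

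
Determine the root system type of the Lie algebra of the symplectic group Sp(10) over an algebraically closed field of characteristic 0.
This is sp(10), which has dimension 10(10+1)/2 = 55 and rank 10/2 = 5. In the classification of classical Lie algebras, the symplectic algebra sp(2n) has type C_n; here n = 5, so the Dynkin diagram is a chain of 5 nodes with a double edge at one end; the terminal node there is the unique long simple root (C_5). Hence the type is C_5.

C_5 (sp(10))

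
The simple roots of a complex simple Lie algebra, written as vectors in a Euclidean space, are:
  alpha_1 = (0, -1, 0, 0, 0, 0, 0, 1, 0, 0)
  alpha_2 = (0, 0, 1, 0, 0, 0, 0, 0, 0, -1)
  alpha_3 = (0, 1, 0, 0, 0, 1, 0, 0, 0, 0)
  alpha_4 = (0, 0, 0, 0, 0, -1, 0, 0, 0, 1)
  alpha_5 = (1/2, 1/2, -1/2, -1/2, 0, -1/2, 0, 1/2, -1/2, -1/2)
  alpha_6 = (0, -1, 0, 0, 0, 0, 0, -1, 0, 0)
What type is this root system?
E_6

Compute the Cartan integers a_ij = 2(alpha_i, alpha_j)/(alpha_j, alpha_j); the resulting 6x6 Cartan matrix is
[[2, 0, -1, 0, 0, 0], [0, 2, 0, -1, 0, 0], [-1, 0, 2, -1, 0, -1], [0, -1, -1, 2, 0, 0], [0, 0, 0, 0, 2, -1], [0, 0, -1, 0, -1, 2]].
All simple roots have the same length, so the diagram is simply laced. The associated Dynkin diagram is a chain of 5 nodes with one extra node attached to the third node from one end (E_6), so the type is E_6.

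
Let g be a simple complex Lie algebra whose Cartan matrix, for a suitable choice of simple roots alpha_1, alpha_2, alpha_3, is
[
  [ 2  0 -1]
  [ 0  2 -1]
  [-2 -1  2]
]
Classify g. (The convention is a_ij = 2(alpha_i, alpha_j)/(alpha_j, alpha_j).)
B3

The matrix has rank 3 with 2's on the diagonal. Reading the off-diagonal entries as Dynkin edges (a single edge where a_ij = a_ji = -1; a double or triple edge where a_ij * a_ji = 2 or 3), the diagram is a chain of 3 nodes with a double edge at one end; the terminal node there is the unique short simple root (B_3). One simple-root ordering that puts it in standard form is (alpha_2, alpha_3, alpha_1). So the algebra is type B_3, i.e. so(7).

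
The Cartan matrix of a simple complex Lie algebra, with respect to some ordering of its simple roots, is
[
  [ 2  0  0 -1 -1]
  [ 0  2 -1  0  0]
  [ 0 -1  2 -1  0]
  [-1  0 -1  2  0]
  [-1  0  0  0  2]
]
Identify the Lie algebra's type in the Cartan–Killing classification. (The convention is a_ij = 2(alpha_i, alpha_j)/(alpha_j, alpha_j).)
The matrix has rank 5 with 2's on the diagonal. Reading the off-diagonal entries as Dynkin edges (a single edge where a_ij = a_ji = -1; a double or triple edge where a_ij * a_ji = 2 or 3), the diagram is a chain of 5 nodes with single edges (A_5). One simple-root ordering that puts it in standard form is (alpha_2, alpha_3, alpha_4, alpha_1, alpha_5). So the algebra is type A_5, i.e. sl(6).

A_5 (sl(6))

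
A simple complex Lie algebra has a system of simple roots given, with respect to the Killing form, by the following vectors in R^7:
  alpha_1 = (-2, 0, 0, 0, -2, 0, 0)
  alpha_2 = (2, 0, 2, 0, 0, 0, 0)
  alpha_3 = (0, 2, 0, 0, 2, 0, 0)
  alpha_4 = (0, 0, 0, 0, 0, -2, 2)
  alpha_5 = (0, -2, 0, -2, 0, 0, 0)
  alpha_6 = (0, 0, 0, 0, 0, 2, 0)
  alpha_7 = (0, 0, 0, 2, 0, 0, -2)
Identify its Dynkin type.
Compute the Cartan integers a_ij = 2(alpha_i, alpha_j)/(alpha_j, alpha_j); the resulting 7x7 Cartan matrix is
[[2, -1, -1, 0, 0, 0, 0], [-1, 2, 0, 0, 0, 0, 0], [-1, 0, 2, 0, -1, 0, 0], [0, 0, 0, 2, 0, -2, -1], [0, 0, -1, 0, 2, 0, -1], [0, 0, 0, -1, 0, 2, 0], [0, 0, 0, -1, -1, 0, 2]].
The roots have two lengths (squared-length ratio 2:1); the short ones are alpha_{6}. The associated Dynkin diagram is a chain of 7 nodes with a double edge at one end; the terminal node there is the unique short simple root (B_7), so the type is B_7 (the algebra so(15)).

B7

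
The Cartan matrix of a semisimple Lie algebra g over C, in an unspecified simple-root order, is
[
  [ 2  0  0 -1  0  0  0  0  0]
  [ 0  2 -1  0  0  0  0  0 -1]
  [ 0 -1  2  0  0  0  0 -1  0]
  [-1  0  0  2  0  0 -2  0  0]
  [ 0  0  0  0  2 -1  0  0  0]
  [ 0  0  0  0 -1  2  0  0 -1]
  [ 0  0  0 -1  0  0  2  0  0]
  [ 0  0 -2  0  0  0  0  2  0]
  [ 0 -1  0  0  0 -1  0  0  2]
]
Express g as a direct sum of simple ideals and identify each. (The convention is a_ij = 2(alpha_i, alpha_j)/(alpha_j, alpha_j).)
type B_3 ⊕ type C_6

The diagram associated to this matrix has two connected components: the simple roots {alpha_1, alpha_4, alpha_7} form a chain of 3 nodes with a double edge at one end; the terminal node there is the unique short simple root (B_3), and {alpha_2, alpha_3, alpha_5, alpha_6, alpha_8, alpha_9} form a chain of 6 nodes with a double edge at one end; the terminal node there is the unique long simple root (C_6). A semisimple Lie algebra decomposes uniquely as the direct sum of simple ideals, one per connected component of its Dynkin diagram, so g ≅ B_3 ⊕ C_6 (dimension 21 + 78 = 99).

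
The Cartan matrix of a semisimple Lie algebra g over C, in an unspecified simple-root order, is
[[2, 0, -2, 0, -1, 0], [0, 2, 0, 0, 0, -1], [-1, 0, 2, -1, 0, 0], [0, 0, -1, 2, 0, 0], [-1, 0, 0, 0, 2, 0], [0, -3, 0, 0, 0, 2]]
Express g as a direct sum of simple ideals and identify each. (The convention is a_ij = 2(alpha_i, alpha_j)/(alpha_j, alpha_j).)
The diagram associated to this matrix has two connected components: the simple roots {alpha_1, alpha_3, alpha_4, alpha_5} form a chain of 4 nodes with a double edge between the middle two (F_4), and {alpha_2, alpha_6} form two nodes joined by a triple edge (G_2). A semisimple Lie algebra decomposes uniquely as the direct sum of simple ideals, one per connected component of its Dynkin diagram, so g ≅ F_4 ⊕ G_2 (dimension 52 + 14 = 66).

type F_4 ⊕ type G_2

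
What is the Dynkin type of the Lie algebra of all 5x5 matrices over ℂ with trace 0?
This is sl(5), which has dimension 5^2 - 1 = 24 and rank 5 - 1 = 4 (a Cartan subalgebra is the diagonal traceless matrices). In the classification of classical Lie algebras, the special linear algebra sl(n+1) has type A_n; here n = 4, so the Dynkin diagram is a chain of 4 nodes with single edges (A_4). Hence the type is A_4.

A4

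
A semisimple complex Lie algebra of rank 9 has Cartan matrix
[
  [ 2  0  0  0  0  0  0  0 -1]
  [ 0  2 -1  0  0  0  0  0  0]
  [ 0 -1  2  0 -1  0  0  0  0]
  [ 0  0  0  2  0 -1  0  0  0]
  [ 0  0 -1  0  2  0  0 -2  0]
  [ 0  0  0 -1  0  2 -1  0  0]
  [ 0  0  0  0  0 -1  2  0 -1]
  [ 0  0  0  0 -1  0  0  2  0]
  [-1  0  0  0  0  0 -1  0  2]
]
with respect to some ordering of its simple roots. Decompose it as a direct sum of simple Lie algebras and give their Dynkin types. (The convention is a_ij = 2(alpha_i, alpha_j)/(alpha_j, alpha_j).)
The diagram associated to this matrix has two connected components: the simple roots {alpha_1, alpha_4, alpha_6, alpha_7, alpha_9} form a chain of 5 nodes with single edges (A_5), and {alpha_2, alpha_3, alpha_5, alpha_8} form a chain of 4 nodes with a double edge at one end; the terminal node there is the unique short simple root (B_4). A semisimple Lie algebra decomposes uniquely as the direct sum of simple ideals, one per connected component of its Dynkin diagram, so g ≅ A_5 ⊕ B_4 (dimension 35 + 36 = 71).

A_5 ⊕ B_4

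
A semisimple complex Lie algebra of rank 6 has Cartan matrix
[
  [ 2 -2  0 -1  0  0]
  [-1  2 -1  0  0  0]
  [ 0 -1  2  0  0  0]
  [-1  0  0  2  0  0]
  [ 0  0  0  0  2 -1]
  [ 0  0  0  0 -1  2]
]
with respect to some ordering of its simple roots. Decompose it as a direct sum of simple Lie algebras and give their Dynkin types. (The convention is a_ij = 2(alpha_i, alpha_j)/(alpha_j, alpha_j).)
A2 + F4

The diagram associated to this matrix has two connected components: the simple roots {alpha_5, alpha_6} form a chain of 2 nodes with single edges (A_2), and {alpha_1, alpha_2, alpha_3, alpha_4} form a chain of 4 nodes with a double edge between the middle two (F_4). A semisimple Lie algebra decomposes uniquely as the direct sum of simple ideals, one per connected component of its Dynkin diagram, so g ≅ A_2 ⊕ F_4 (dimension 8 + 52 = 60).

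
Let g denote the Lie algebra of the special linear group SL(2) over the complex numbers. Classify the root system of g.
type A_1

This is sl(2), which has dimension 2^2 - 1 = 3 and rank 2 - 1 = 1 (a Cartan subalgebra is the diagonal traceless matrices). In the classification of classical Lie algebras, the special linear algebra sl(n+1) has type A_n; here n = 1, so the Dynkin diagram is a chain of 1 nodes with single edges (A_1). Hence the type is A_1.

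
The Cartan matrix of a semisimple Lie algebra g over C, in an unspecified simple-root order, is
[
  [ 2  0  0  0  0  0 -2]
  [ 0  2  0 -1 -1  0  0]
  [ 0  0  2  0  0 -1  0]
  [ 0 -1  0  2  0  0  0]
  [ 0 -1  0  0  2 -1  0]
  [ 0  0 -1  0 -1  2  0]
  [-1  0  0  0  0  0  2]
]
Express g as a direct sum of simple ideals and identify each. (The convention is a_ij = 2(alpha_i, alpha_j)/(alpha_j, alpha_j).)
A5 + B2

The diagram associated to this matrix has two connected components: the simple roots {alpha_2, alpha_3, alpha_4, alpha_5, alpha_6} form a chain of 5 nodes with single edges (A_5), and {alpha_1, alpha_7} form a chain of 2 nodes with a double edge at one end; the terminal node there is the unique short simple root (B_2). A semisimple Lie algebra decomposes uniquely as the direct sum of simple ideals, one per connected component of its Dynkin diagram, so g ≅ A_5 ⊕ B_2 (dimension 35 + 10 = 45).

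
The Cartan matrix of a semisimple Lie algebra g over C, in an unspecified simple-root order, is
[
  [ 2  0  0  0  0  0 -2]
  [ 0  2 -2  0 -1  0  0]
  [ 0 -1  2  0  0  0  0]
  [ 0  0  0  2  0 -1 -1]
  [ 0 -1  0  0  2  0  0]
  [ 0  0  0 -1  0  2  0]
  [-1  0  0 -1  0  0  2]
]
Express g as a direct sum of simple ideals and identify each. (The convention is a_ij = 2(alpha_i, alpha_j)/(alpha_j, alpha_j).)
type B_3 + type C_4

The diagram associated to this matrix has two connected components: the simple roots {alpha_2, alpha_3, alpha_5} form a chain of 3 nodes with a double edge at one end; the terminal node there is the unique short simple root (B_3), and {alpha_1, alpha_4, alpha_6, alpha_7} form a chain of 4 nodes with a double edge at one end; the terminal node there is the unique long simple root (C_4). A semisimple Lie algebra decomposes uniquely as the direct sum of simple ideals, one per connected component of its Dynkin diagram, so g ≅ B_3 ⊕ C_4 (dimension 21 + 36 = 57).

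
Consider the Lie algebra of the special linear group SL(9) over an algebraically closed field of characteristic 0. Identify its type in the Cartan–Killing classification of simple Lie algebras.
A8

This is sl(9), which has dimension 9^2 - 1 = 80 and rank 9 - 1 = 8 (a Cartan subalgebra is the diagonal traceless matrices). In the classification of classical Lie algebras, the special linear algebra sl(n+1) has type A_n; here n = 8, so the Dynkin diagram is a chain of 8 nodes with single edges (A_8). Hence the type is A_8.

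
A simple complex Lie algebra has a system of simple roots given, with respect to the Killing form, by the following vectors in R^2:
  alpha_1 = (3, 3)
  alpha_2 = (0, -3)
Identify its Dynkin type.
B_2 (so(5))

Compute the Cartan integers a_ij = 2(alpha_i, alpha_j)/(alpha_j, alpha_j); the resulting 2x2 Cartan matrix is
[[2, -2], [-1, 2]].
The roots have two lengths (squared-length ratio 2:1); the short ones are alpha_{2}. The associated Dynkin diagram is a chain of 2 nodes with a double edge at one end; the terminal node there is the unique short simple root (B_2), so the type is B_2 (the algebra so(5)).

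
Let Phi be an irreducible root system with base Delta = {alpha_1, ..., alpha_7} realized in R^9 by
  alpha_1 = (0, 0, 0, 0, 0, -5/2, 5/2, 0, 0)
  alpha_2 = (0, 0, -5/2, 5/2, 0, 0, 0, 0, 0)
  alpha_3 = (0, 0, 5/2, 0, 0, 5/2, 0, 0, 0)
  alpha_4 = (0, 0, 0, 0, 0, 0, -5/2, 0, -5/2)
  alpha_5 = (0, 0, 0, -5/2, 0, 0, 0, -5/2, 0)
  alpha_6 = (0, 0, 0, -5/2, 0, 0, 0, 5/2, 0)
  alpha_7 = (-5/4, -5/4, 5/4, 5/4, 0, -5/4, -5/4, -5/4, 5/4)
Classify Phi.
Compute the Cartan integers a_ij = 2(alpha_i, alpha_j)/(alpha_j, alpha_j); the resulting 7x7 Cartan matrix is
[[2, 0, -1, -1, 0, 0, 0], [0, 2, -1, 0, -1, -1, 0], [-1, -1, 2, 0, 0, 0, 0], [-1, 0, 0, 2, 0, 0, 0], [0, -1, 0, 0, 2, 0, 0], [0, -1, 0, 0, 0, 2, -1], [0, 0, 0, 0, 0, -1, 2]].
All simple roots have the same length, so the diagram is simply laced. The associated Dynkin diagram is a chain of 6 nodes with one extra node attached to the third node from one end (E_7), so the type is E_7.

type E_7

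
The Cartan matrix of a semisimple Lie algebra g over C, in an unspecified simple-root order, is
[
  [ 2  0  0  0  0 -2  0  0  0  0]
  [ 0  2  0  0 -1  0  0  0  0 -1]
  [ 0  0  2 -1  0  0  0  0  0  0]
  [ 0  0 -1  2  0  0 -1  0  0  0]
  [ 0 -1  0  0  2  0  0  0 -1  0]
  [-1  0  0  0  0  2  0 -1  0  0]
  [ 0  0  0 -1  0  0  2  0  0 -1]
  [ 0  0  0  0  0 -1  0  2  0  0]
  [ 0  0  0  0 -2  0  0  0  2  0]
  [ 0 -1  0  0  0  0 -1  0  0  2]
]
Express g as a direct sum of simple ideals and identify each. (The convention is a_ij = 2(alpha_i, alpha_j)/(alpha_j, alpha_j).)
C_3 (sp(6)) ⊕ C_7 (sp(14))

The diagram associated to this matrix has two connected components: the simple roots {alpha_1, alpha_6, alpha_8} form a chain of 3 nodes with a double edge at one end; the terminal node there is the unique long simple root (C_3), and {alpha_2, alpha_3, alpha_4, alpha_5, alpha_7, alpha_9, alpha_10} form a chain of 7 nodes with a double edge at one end; the terminal node there is the unique long simple root (C_7). A semisimple Lie algebra decomposes uniquely as the direct sum of simple ideals, one per connected component of its Dynkin diagram, so g ≅ C_3 ⊕ C_7 (dimension 21 + 105 = 126).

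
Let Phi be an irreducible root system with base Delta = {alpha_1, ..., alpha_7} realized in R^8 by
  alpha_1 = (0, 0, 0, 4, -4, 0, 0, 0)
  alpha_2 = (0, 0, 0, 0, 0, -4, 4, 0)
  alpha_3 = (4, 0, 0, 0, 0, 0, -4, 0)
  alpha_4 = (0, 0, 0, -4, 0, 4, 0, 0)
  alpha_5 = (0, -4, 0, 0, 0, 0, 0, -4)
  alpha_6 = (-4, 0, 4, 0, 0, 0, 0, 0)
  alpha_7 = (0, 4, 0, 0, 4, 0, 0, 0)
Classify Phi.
Compute the Cartan integers a_ij = 2(alpha_i, alpha_j)/(alpha_j, alpha_j); the resulting 7x7 Cartan matrix is
[[2, 0, 0, -1, 0, 0, -1], [0, 2, -1, -1, 0, 0, 0], [0, -1, 2, 0, 0, -1, 0], [-1, -1, 0, 2, 0, 0, 0], [0, 0, 0, 0, 2, 0, -1], [0, 0, -1, 0, 0, 2, 0], [-1, 0, 0, 0, -1, 0, 2]].
All simple roots have the same length, so the diagram is simply laced. The associated Dynkin diagram is a chain of 7 nodes with single edges (A_7), so the type is A_7 (the algebra sl(8)).

type A_7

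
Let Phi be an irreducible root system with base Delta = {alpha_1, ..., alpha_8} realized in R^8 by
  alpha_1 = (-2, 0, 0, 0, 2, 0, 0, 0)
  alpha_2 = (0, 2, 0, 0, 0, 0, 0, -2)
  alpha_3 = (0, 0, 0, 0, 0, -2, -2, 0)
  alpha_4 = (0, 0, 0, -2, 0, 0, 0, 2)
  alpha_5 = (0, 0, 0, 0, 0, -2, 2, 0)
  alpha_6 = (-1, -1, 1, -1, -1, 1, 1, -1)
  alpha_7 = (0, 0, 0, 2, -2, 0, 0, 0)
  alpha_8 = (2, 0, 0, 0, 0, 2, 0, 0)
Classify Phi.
E_8

Compute the Cartan integers a_ij = 2(alpha_i, alpha_j)/(alpha_j, alpha_j); the resulting 8x8 Cartan matrix is
[[2, 0, 0, 0, 0, 0, -1, -1], [0, 2, 0, -1, 0, 0, 0, 0], [0, 0, 2, 0, 0, -1, 0, -1], [0, -1, 0, 2, 0, 0, -1, 0], [0, 0, 0, 0, 2, 0, 0, -1], [0, 0, -1, 0, 0, 2, 0, 0], [-1, 0, 0, -1, 0, 0, 2, 0], [-1, 0, -1, 0, -1, 0, 0, 2]].
All simple roots have the same length, so the diagram is simply laced. The associated Dynkin diagram is a chain of 7 nodes with one extra node attached to the third node from one end (E_8), so the type is E_8.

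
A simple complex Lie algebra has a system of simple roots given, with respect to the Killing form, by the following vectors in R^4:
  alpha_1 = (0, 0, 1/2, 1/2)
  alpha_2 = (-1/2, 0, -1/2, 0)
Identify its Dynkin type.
A_2 (sl(3))

Compute the Cartan integers a_ij = 2(alpha_i, alpha_j)/(alpha_j, alpha_j); the resulting 2x2 Cartan matrix is
[[2, -1], [-1, 2]].
All simple roots have the same length, so the diagram is simply laced. The associated Dynkin diagram is a chain of 2 nodes with single edges (A_2), so the type is A_2 (the algebra sl(3)).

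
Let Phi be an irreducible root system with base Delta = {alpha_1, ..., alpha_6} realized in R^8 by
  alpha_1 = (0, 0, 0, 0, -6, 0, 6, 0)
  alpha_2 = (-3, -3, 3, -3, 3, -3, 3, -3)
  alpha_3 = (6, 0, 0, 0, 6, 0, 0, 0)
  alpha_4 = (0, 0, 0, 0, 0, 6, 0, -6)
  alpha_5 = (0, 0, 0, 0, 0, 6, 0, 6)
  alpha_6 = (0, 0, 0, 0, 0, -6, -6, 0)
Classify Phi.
Compute the Cartan integers a_ij = 2(alpha_i, alpha_j)/(alpha_j, alpha_j); the resulting 6x6 Cartan matrix is
[[2, 0, -1, 0, 0, -1], [0, 2, 0, 0, -1, 0], [-1, 0, 2, 0, 0, 0], [0, 0, 0, 2, 0, -1], [0, -1, 0, 0, 2, -1], [-1, 0, 0, -1, -1, 2]].
All simple roots have the same length, so the diagram is simply laced. The associated Dynkin diagram is a chain of 5 nodes with one extra node attached to the third node from one end (E_6), so the type is E_6.

type E_6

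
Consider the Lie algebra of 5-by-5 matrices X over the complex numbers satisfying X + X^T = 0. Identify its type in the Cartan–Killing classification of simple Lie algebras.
This is so(5) with 5 odd, which has dimension 5(5-1)/2 = 10 and rank (5-1)/2 = 2. In the classification of classical Lie algebras, the orthogonal algebra so(2n+1) in an odd number of variables has type B_n; here n = 2, so the Dynkin diagram is a chain of 2 nodes with a double edge at one end; the terminal node there is the unique short simple root (B_2). Hence the type is B_2.

type B_2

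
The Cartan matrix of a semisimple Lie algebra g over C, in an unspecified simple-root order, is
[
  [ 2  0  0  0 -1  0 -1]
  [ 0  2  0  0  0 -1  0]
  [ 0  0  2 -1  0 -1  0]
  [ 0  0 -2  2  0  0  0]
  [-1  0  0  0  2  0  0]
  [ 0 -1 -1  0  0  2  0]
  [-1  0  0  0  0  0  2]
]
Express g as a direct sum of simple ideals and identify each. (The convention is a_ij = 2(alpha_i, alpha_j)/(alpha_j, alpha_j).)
type A_3 + type C_4

The diagram associated to this matrix has two connected components: the simple roots {alpha_1, alpha_5, alpha_7} form a chain of 3 nodes with single edges (A_3), and {alpha_2, alpha_3, alpha_4, alpha_6} form a chain of 4 nodes with a double edge at one end; the terminal node there is the unique long simple root (C_4). A semisimple Lie algebra decomposes uniquely as the direct sum of simple ideals, one per connected component of its Dynkin diagram, so g ≅ A_3 ⊕ C_4 (dimension 15 + 36 = 51).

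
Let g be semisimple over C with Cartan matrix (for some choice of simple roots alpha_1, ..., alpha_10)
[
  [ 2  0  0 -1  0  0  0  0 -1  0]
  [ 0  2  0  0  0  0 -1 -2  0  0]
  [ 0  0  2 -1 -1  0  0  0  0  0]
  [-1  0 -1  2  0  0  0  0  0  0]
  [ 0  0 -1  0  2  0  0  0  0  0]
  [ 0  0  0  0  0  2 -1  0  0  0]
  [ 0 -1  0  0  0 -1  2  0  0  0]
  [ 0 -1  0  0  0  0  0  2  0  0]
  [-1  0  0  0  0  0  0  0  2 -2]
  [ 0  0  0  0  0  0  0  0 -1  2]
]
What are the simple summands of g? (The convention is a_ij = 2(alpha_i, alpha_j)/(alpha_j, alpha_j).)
B4 + B6

The diagram associated to this matrix has two connected components: the simple roots {alpha_2, alpha_6, alpha_7, alpha_8} form a chain of 4 nodes with a double edge at one end; the terminal node there is the unique short simple root (B_4), and {alpha_1, alpha_3, alpha_4, alpha_5, alpha_9, alpha_10} form a chain of 6 nodes with a double edge at one end; the terminal node there is the unique short simple root (B_6). A semisimple Lie algebra decomposes uniquely as the direct sum of simple ideals, one per connected component of its Dynkin diagram, so g ≅ B_4 ⊕ B_6 (dimension 36 + 78 = 114).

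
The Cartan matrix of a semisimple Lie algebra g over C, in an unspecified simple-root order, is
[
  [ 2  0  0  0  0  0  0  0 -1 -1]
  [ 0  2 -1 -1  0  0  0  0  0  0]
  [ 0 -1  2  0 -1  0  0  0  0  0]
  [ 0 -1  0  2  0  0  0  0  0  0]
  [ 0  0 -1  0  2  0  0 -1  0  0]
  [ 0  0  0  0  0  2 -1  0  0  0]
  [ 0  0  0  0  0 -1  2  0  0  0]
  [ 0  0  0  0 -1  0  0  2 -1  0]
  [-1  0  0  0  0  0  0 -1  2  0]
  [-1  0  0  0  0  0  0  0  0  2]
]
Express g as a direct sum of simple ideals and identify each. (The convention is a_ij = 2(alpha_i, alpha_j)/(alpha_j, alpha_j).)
The diagram associated to this matrix has two connected components: the simple roots {alpha_6, alpha_7} form a chain of 2 nodes with single edges (A_2), and {alpha_1, alpha_2, alpha_3, alpha_4, alpha_5, alpha_8, alpha_9, alpha_10} form a chain of 8 nodes with single edges (A_8). A semisimple Lie algebra decomposes uniquely as the direct sum of simple ideals, one per connected component of its Dynkin diagram, so g ≅ A_2 ⊕ A_8 (dimension 8 + 80 = 88).

A_2 ⊕ A_8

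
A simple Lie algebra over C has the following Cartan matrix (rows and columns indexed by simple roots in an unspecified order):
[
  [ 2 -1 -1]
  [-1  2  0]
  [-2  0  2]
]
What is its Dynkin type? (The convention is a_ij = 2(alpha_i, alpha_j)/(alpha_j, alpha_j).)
The matrix has rank 3 with 2's on the diagonal. Reading the off-diagonal entries as Dynkin edges (a single edge where a_ij = a_ji = -1; a double or triple edge where a_ij * a_ji = 2 or 3), the diagram is a chain of 3 nodes with a double edge at one end; the terminal node there is the unique long simple root (C_3). One simple-root ordering that puts it in standard form is (alpha_2, alpha_1, alpha_3). So the algebra is type C_3, i.e. sp(6).

C3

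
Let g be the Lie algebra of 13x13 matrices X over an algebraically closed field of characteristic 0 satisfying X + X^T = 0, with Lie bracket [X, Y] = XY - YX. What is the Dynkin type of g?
This is so(13) with 13 odd, which has dimension 13(13-1)/2 = 78 and rank (13-1)/2 = 6. In the classification of classical Lie algebras, the orthogonal algebra so(2n+1) in an odd number of variables has type B_n; here n = 6, so the Dynkin diagram is a chain of 6 nodes with a double edge at one end; the terminal node there is the unique short simple root (B_6). Hence the type is B_6.

B_6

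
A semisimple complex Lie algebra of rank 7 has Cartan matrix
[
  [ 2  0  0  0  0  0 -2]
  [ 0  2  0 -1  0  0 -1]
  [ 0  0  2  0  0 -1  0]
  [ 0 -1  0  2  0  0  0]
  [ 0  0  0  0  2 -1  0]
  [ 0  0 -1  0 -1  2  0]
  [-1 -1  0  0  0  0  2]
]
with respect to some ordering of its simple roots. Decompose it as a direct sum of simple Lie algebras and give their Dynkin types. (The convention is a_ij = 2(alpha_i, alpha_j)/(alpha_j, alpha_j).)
A_3 (sl(4)) + C_4 (sp(8))

The diagram associated to this matrix has two connected components: the simple roots {alpha_3, alpha_5, alpha_6} form a chain of 3 nodes with single edges (A_3), and {alpha_1, alpha_2, alpha_4, alpha_7} form a chain of 4 nodes with a double edge at one end; the terminal node there is the unique long simple root (C_4). A semisimple Lie algebra decomposes uniquely as the direct sum of simple ideals, one per connected component of its Dynkin diagram, so g ≅ A_3 ⊕ C_4 (dimension 15 + 36 = 51).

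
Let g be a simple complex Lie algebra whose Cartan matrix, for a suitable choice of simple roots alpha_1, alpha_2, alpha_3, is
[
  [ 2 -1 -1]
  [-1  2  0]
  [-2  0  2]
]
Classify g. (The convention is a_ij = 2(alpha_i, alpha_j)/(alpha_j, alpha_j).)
C_3

The matrix has rank 3 with 2's on the diagonal. Reading the off-diagonal entries as Dynkin edges (a single edge where a_ij = a_ji = -1; a double or triple edge where a_ij * a_ji = 2 or 3), the diagram is a chain of 3 nodes with a double edge at one end; the terminal node there is the unique long simple root (C_3). One simple-root ordering that puts it in standard form is (alpha_2, alpha_1, alpha_3). So the algebra is type C_3, i.e. sp(6).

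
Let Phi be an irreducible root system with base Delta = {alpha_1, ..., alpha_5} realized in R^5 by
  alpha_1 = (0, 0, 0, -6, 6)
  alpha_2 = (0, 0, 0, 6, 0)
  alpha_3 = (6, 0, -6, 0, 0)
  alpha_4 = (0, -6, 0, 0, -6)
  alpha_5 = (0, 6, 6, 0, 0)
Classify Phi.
type B_5

Compute the Cartan integers a_ij = 2(alpha_i, alpha_j)/(alpha_j, alpha_j); the resulting 5x5 Cartan matrix is
[[2, -2, 0, -1, 0], [-1, 2, 0, 0, 0], [0, 0, 2, 0, -1], [-1, 0, 0, 2, -1], [0, 0, -1, -1, 2]].
The roots have two lengths (squared-length ratio 2:1); the short ones are alpha_{2}. The associated Dynkin diagram is a chain of 5 nodes with a double edge at one end; the terminal node there is the unique short simple root (B_5), so the type is B_5 (the algebra so(11)).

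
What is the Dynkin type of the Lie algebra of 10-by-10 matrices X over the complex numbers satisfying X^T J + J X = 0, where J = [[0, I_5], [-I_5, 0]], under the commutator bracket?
This is sp(10), which has dimension 10(10+1)/2 = 55 and rank 10/2 = 5. In the classification of classical Lie algebras, the symplectic algebra sp(2n) has type C_n; here n = 5, so the Dynkin diagram is a chain of 5 nodes with a double edge at one end; the terminal node there is the unique long simple root (C_5). Hence the type is C_5.

type C_5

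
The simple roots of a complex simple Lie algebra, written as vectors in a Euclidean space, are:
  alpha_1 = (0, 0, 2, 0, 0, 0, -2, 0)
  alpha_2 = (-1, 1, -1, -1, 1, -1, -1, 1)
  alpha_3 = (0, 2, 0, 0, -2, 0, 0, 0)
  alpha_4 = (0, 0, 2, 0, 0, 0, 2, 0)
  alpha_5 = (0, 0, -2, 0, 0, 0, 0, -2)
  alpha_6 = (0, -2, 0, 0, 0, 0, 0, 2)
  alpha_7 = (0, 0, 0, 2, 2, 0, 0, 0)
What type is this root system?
type E_7

Compute the Cartan integers a_ij = 2(alpha_i, alpha_j)/(alpha_j, alpha_j); the resulting 7x7 Cartan matrix is
[[2, 0, 0, 0, -1, 0, 0], [0, 2, 0, -1, 0, 0, 0], [0, 0, 2, 0, 0, -1, -1], [0, -1, 0, 2, -1, 0, 0], [-1, 0, 0, -1, 2, -1, 0], [0, 0, -1, 0, -1, 2, 0], [0, 0, -1, 0, 0, 0, 2]].
All simple roots have the same length, so the diagram is simply laced. The associated Dynkin diagram is a chain of 6 nodes with one extra node attached to the third node from one end (E_7), so the type is E_7.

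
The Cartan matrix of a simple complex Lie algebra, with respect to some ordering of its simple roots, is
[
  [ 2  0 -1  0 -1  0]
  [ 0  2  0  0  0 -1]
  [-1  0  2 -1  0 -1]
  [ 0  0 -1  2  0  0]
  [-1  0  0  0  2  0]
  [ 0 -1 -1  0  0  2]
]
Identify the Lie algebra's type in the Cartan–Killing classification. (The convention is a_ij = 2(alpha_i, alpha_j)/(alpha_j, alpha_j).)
E6

The matrix has rank 6 with 2's on the diagonal. Reading the off-diagonal entries as Dynkin edges (a single edge where a_ij = a_ji = -1; a double or triple edge where a_ij * a_ji = 2 or 3), the diagram is a chain of 5 nodes with one extra node attached to the third node from one end (E_6). One simple-root ordering that puts it in standard form is (alpha_2, alpha_4, alpha_6, alpha_3, alpha_1, alpha_5). So the algebra is type E_6.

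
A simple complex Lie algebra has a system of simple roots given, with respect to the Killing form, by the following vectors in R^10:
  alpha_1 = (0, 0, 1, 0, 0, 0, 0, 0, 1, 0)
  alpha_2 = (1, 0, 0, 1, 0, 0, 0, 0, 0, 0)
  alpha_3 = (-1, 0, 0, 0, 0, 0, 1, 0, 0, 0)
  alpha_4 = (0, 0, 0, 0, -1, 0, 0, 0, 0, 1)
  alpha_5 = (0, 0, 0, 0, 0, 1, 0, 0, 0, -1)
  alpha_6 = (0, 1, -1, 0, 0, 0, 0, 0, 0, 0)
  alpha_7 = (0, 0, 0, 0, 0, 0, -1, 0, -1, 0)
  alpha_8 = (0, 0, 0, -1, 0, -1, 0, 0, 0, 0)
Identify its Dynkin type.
A8

Compute the Cartan integers a_ij = 2(alpha_i, alpha_j)/(alpha_j, alpha_j); the resulting 8x8 Cartan matrix is
[[2, 0, 0, 0, 0, -1, -1, 0], [0, 2, -1, 0, 0, 0, 0, -1], [0, -1, 2, 0, 0, 0, -1, 0], [0, 0, 0, 2, -1, 0, 0, 0], [0, 0, 0, -1, 2, 0, 0, -1], [-1, 0, 0, 0, 0, 2, 0, 0], [-1, 0, -1, 0, 0, 0, 2, 0], [0, -1, 0, 0, -1, 0, 0, 2]].
All simple roots have the same length, so the diagram is simply laced. The associated Dynkin diagram is a chain of 8 nodes with single edges (A_8), so the type is A_8 (the algebra sl(9)).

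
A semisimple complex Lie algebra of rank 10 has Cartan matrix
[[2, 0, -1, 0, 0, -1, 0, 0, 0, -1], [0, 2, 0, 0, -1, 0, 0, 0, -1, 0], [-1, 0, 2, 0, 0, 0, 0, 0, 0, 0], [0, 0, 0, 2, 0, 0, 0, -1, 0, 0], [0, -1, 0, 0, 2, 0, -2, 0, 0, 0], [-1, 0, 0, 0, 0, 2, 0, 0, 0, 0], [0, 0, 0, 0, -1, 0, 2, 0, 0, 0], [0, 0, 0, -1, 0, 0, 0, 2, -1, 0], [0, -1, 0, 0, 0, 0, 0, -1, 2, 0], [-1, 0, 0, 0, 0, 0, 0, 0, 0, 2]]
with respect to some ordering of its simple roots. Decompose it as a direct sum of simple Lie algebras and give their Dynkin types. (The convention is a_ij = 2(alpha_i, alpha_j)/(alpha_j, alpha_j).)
B_6 ⊕ D_4

The diagram associated to this matrix has two connected components: the simple roots {alpha_2, alpha_4, alpha_5, alpha_7, alpha_8, alpha_9} form a chain of 6 nodes with a double edge at one end; the terminal node there is the unique short simple root (B_6), and {alpha_1, alpha_3, alpha_6, alpha_10} form a chain of 2 nodes with a fork of two nodes at one end (D_4). A semisimple Lie algebra decomposes uniquely as the direct sum of simple ideals, one per connected component of its Dynkin diagram, so g ≅ B_6 ⊕ D_4 (dimension 78 + 28 = 106).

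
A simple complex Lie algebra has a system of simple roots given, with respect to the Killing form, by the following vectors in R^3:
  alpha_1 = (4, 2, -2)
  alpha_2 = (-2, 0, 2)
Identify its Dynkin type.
type G_2

Compute the Cartan integers a_ij = 2(alpha_i, alpha_j)/(alpha_j, alpha_j); the resulting 2x2 Cartan matrix is
[[2, -3], [-1, 2]].
The roots have two lengths (squared-length ratio 3:1); the short ones are alpha_{2}. The associated Dynkin diagram is two nodes joined by a triple edge (G_2), so the type is G_2.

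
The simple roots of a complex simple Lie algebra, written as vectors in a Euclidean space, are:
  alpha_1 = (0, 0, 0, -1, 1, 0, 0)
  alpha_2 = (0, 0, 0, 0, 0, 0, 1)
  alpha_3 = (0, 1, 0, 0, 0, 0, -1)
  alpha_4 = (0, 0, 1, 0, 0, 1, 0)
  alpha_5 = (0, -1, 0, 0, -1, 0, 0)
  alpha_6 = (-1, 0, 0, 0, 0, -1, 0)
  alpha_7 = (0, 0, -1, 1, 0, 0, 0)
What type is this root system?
B_7

Compute the Cartan integers a_ij = 2(alpha_i, alpha_j)/(alpha_j, alpha_j); the resulting 7x7 Cartan matrix is
[[2, 0, 0, 0, -1, 0, -1], [0, 2, -1, 0, 0, 0, 0], [0, -2, 2, 0, -1, 0, 0], [0, 0, 0, 2, 0, -1, -1], [-1, 0, -1, 0, 2, 0, 0], [0, 0, 0, -1, 0, 2, 0], [-1, 0, 0, -1, 0, 0, 2]].
The roots have two lengths (squared-length ratio 2:1); the short ones are alpha_{2}. The associated Dynkin diagram is a chain of 7 nodes with a double edge at one end; the terminal node there is the unique short simple root (B_7), so the type is B_7 (the algebra so(15)).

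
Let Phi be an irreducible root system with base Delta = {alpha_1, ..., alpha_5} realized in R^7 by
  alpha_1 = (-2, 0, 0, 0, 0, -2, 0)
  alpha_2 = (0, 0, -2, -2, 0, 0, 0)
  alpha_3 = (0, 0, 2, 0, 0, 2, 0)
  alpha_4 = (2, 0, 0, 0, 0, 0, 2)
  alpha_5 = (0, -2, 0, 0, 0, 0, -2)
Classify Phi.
type A_5

Compute the Cartan integers a_ij = 2(alpha_i, alpha_j)/(alpha_j, alpha_j); the resulting 5x5 Cartan matrix is
[[2, 0, -1, -1, 0], [0, 2, -1, 0, 0], [-1, -1, 2, 0, 0], [-1, 0, 0, 2, -1], [0, 0, 0, -1, 2]].
All simple roots have the same length, so the diagram is simply laced. The associated Dynkin diagram is a chain of 5 nodes with single edges (A_5), so the type is A_5 (the algebra sl(6)).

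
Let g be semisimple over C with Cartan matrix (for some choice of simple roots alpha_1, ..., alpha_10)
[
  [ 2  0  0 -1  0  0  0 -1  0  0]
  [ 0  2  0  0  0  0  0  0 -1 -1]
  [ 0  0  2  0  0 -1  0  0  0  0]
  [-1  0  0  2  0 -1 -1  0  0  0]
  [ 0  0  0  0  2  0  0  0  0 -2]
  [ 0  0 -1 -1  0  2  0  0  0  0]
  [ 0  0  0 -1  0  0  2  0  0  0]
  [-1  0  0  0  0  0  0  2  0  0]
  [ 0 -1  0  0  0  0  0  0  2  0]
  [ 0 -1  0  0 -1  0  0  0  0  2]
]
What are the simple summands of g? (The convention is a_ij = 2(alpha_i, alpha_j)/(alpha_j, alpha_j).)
The diagram associated to this matrix has two connected components: the simple roots {alpha_2, alpha_5, alpha_9, alpha_10} form a chain of 4 nodes with a double edge at one end; the terminal node there is the unique long simple root (C_4), and {alpha_1, alpha_3, alpha_4, alpha_6, alpha_7, alpha_8} form a chain of 5 nodes with one extra node attached to the third node from one end (E_6). A semisimple Lie algebra decomposes uniquely as the direct sum of simple ideals, one per connected component of its Dynkin diagram, so g ≅ C_4 ⊕ E_6 (dimension 36 + 78 = 114).

C4 ⊕ E6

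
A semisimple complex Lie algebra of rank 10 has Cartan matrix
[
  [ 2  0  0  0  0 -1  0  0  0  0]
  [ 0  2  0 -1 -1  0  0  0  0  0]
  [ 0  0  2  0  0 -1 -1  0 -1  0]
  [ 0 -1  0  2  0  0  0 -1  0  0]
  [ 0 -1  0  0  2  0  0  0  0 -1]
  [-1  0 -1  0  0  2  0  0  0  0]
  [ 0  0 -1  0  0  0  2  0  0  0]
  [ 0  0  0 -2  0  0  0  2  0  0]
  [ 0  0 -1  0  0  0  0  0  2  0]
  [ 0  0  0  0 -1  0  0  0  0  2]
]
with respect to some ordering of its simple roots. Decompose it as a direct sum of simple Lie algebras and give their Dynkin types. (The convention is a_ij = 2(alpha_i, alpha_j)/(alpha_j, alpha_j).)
C_5 (sp(10)) ⊕ D_5 (so(10))

The diagram associated to this matrix has two connected components: the simple roots {alpha_2, alpha_4, alpha_5, alpha_8, alpha_10} form a chain of 5 nodes with a double edge at one end; the terminal node there is the unique long simple root (C_5), and {alpha_1, alpha_3, alpha_6, alpha_7, alpha_9} form a chain of 3 nodes with a fork of two nodes at one end (D_5). A semisimple Lie algebra decomposes uniquely as the direct sum of simple ideals, one per connected component of its Dynkin diagram, so g ≅ C_5 ⊕ D_5 (dimension 55 + 45 = 100).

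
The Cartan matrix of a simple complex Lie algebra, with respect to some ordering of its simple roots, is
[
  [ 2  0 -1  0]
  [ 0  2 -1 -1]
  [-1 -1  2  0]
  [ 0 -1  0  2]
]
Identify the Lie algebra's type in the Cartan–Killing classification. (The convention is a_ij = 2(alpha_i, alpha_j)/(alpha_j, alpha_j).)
A_4 (sl(5))

The matrix has rank 4 with 2's on the diagonal. Reading the off-diagonal entries as Dynkin edges (a single edge where a_ij = a_ji = -1; a double or triple edge where a_ij * a_ji = 2 or 3), the diagram is a chain of 4 nodes with single edges (A_4). One simple-root ordering that puts it in standard form is (alpha_1, alpha_3, alpha_2, alpha_4). So the algebra is type A_4, i.e. sl(5).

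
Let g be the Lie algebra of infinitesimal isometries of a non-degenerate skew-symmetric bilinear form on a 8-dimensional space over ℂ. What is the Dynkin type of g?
This is sp(8), which has dimension 8(8+1)/2 = 36 and rank 8/2 = 4. In the classification of classical Lie algebras, the symplectic algebra sp(2n) has type C_n; here n = 4, so the Dynkin diagram is a chain of 4 nodes with a double edge at one end; the terminal node there is the unique long simple root (C_4). Hence the type is C_4.

C4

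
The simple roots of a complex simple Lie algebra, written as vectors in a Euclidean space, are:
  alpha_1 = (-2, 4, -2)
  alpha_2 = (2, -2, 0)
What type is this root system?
G_2

Compute the Cartan integers a_ij = 2(alpha_i, alpha_j)/(alpha_j, alpha_j); the resulting 2x2 Cartan matrix is
[[2, -3], [-1, 2]].
The roots have two lengths (squared-length ratio 3:1); the short ones are alpha_{2}. The associated Dynkin diagram is two nodes joined by a triple edge (G_2), so the type is G_2.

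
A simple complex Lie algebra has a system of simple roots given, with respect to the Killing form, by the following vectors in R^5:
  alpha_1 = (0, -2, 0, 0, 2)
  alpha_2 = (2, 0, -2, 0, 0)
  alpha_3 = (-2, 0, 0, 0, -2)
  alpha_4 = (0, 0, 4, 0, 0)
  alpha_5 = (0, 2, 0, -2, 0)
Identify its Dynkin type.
Compute the Cartan integers a_ij = 2(alpha_i, alpha_j)/(alpha_j, alpha_j); the resulting 5x5 Cartan matrix is
[[2, 0, -1, 0, -1], [0, 2, -1, -1, 0], [-1, -1, 2, 0, 0], [0, -2, 0, 2, 0], [-1, 0, 0, 0, 2]].
The roots have two lengths (squared-length ratio 2:1); the short ones are alpha_{1,2,3,5}. The associated Dynkin diagram is a chain of 5 nodes with a double edge at one end; the terminal node there is the unique long simple root (C_5), so the type is C_5 (the algebra sp(10)).

type C_5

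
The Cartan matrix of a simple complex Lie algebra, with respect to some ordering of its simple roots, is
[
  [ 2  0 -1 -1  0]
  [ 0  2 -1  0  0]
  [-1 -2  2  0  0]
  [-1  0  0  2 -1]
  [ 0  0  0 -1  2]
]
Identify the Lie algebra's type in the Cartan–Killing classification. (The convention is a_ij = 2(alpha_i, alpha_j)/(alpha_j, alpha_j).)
type B_5

The matrix has rank 5 with 2's on the diagonal. Reading the off-diagonal entries as Dynkin edges (a single edge where a_ij = a_ji = -1; a double or triple edge where a_ij * a_ji = 2 or 3), the diagram is a chain of 5 nodes with a double edge at one end; the terminal node there is the unique short simple root (B_5). One simple-root ordering that puts it in standard form is (alpha_5, alpha_4, alpha_1, alpha_3, alpha_2). So the algebra is type B_5, i.e. so(11).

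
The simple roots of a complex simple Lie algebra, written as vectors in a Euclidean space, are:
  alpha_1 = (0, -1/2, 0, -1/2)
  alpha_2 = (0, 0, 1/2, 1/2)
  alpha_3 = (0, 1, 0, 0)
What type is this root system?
C3

Compute the Cartan integers a_ij = 2(alpha_i, alpha_j)/(alpha_j, alpha_j); the resulting 3x3 Cartan matrix is
[[2, -1, -1], [-1, 2, 0], [-2, 0, 2]].
The roots have two lengths (squared-length ratio 2:1); the short ones are alpha_{1,2}. The associated Dynkin diagram is a chain of 3 nodes with a double edge at one end; the terminal node there is the unique long simple root (C_3), so the type is C_3 (the algebra sp(6)).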